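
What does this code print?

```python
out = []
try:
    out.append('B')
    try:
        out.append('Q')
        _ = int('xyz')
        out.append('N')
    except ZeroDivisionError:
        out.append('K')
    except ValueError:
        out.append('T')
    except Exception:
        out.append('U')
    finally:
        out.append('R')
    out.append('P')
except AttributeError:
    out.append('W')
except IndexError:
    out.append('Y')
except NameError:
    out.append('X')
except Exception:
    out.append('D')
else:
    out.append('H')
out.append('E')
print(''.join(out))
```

Execution trace: 'B' (try body) → 'Q' (inner try body) → 'T' (inner except ValueError) → 'R' (inner finally) → 'P' (try body, no exception) → 'H' (else) → 'E' (after the try/except). Output: BQTRPHE

Answer: BQTRPHE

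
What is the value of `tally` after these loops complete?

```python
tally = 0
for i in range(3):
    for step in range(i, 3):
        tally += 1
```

Upper triangle: 3 + 2 + ... + 1
`tally` takes the values: 0 → 1 → 2 → 3 → 4 → 5 → 6

Answer: 6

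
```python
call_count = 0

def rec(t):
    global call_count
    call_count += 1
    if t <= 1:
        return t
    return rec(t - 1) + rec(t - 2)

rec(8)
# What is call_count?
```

Calls(t) = 1 + Calls(t-1) + Calls(t-2); Calls(0)=Calls(1)=1. For t=8 this gives 67.

Answer: 67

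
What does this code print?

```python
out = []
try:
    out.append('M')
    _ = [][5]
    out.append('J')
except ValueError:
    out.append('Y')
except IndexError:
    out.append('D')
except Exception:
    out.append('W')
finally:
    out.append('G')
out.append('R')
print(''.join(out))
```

Execution trace: 'M' (try body) → 'D' (except IndexError) → 'G' (finally) → 'R' (after the try/except). Output: MDGR

Answer: MDGR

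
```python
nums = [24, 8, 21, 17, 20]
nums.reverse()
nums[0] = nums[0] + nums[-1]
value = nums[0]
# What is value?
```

Trace:
`nums = [24, 8, 21, 17, 20]` → nums = [24, 8, 21, 17, 20]
`nums.reverse()` → nums = [20, 17, 21, 8, 24]
`nums[0] = nums[0] + nums[-1]` → nums = [44, 17, 21, 8, 24]
`value = nums[0]` → value = 44
So value = 44

Answer: 44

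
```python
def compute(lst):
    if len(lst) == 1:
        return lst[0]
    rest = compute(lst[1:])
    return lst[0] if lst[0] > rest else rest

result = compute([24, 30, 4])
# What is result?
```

Recursive max over [24, 30, 4] = 30

Answer: 30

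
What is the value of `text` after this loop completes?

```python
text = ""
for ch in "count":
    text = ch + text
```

Reverse 'count'
`text` takes the values: "" → "c" → "oc" → "uoc" → "nuoc" → "tnuoc"

Answer: "tnuoc"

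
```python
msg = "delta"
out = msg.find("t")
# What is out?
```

Trace:
`msg = "delta"` → msg = 'delta'
`out = msg.find("t")` → out = 3
So out = 3

Answer: 3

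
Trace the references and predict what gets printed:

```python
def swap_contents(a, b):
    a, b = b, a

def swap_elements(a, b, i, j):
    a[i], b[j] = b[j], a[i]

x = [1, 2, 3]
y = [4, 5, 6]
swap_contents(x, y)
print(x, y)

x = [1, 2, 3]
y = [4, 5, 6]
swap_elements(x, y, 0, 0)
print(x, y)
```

Key concept: parameter rebinding vs mutation.
Step by step:
`x = [1, 2, 3]` → x = [1, 2, 3]
`y = [4, 5, 6]` → y = [4, 5, 6]
`swap_contents(x, y)` → no visible change to tracked variables
`print(x, y)` → prints [1, 2, 3] [4, 5, 6]
`x = [1, 2, 3]` → x = [1, 2, 3]
`y = [4, 5, 6]` → y = [4, 5, 6]
`swap_elements(x, y, 0, 0)` → x = [4, 2, 3]; y = [1, 5, 6]
`print(x, y)` → prints [4, 2, 3] [1, 5, 6]

Answer:
[1, 2, 3] [4, 5, 6]
[4, 2, 3] [1, 5, 6]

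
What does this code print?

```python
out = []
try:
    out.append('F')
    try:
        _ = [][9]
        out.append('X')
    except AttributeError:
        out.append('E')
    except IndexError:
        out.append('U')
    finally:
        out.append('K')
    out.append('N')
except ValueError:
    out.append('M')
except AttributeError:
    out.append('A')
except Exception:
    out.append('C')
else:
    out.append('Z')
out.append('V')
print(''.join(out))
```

Execution trace: 'F' (try body) → 'U' (inner except IndexError) → 'K' (inner finally) → 'N' (try body, no exception) → 'Z' (else) → 'V' (after the try/except). Output: FUKNZV

Answer: FUKNZV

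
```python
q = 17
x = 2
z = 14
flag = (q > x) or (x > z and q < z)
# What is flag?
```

Trace:
`q = 17` → q = 17
`x = 2` → x = 2
`z = 14` → z = 14
`flag = (q > x) or (x > z and q < z)` → flag = True
So flag = True

Answer: True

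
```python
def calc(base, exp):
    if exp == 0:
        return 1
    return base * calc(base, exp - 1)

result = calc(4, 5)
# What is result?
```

calc(4, 5) = 4 * 4 * 4 * 4 * 4 = 1024

Answer: 1024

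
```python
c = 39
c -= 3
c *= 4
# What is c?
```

Trace:
`c = 39` → c = 39
`c -= 3` → c = 36
`c *= 4` → c = 144
So c = 144

Answer: 144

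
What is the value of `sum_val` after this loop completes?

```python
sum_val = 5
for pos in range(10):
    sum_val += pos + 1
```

Start at 5, add 1 to 10 = 60
`sum_val` takes the values: 5 → 6 → 8 → 11 → 15 → 20 → 26 → 33 → 41 → 50 → 60

Answer: 60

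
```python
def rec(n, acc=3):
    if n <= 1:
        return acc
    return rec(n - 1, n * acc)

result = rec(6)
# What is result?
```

Accumulator trace (n, acc): (6, 3) -> (5, 18) -> (4, 90) -> (3, 360) -> (2, 1080) -> (1, 2160) -> return 2160

Answer: 2160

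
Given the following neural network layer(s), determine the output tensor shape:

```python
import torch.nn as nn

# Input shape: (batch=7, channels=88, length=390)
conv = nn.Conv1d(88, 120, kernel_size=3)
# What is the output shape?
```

Input: (7, 88, 390) -> Output: (7, 120, 388)

Answer: (7, 120, 388)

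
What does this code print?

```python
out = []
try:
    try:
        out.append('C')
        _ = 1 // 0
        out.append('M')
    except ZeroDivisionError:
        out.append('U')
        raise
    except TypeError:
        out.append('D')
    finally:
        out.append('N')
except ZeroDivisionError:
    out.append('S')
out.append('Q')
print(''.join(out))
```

Execution trace: 'C' (try body) → 'U' (except ZeroDivisionError) → 'N' (finally) → 'S' (outer except ZeroDivisionError) → 'Q' (after the try/except). Output: CUNSQ

Answer: CUNSQ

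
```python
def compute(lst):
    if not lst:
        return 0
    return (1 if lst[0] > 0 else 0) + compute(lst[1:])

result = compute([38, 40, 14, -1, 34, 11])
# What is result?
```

Count of positive elements in [38, 40, 14, -1, 34, 11] = 5

Answer: 5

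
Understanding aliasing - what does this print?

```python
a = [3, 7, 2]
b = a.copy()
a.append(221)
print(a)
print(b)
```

Key concept: list.copy() creates independent copy.
Step by step:
`a = [3, 7, 2]` → a = [3, 7, 2]
`b = a.copy()` → b = [3, 7, 2]
`a.append(221)` → a = [3, 7, 2, 221]
`print(a)` → prints [3, 7, 2, 221]
`print(b)` → prints [3, 7, 2]

Answer:
[3, 7, 2, 221]
[3, 7, 2]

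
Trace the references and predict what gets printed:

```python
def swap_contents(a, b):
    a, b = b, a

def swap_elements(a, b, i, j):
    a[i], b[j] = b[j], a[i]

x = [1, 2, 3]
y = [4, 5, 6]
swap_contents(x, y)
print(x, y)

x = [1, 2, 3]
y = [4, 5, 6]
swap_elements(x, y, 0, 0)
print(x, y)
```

Key concept: parameter rebinding vs mutation.
Step by step:
`x = [1, 2, 3]` → x = [1, 2, 3]
`y = [4, 5, 6]` → y = [4, 5, 6]
`swap_contents(x, y)` → no visible change to tracked variables
`print(x, y)` → prints [1, 2, 3] [4, 5, 6]
`x = [1, 2, 3]` → x = [1, 2, 3]
`y = [4, 5, 6]` → y = [4, 5, 6]
`swap_elements(x, y, 0, 0)` → x = [4, 2, 3]; y = [1, 5, 6]
`print(x, y)` → prints [4, 2, 3] [1, 5, 6]

Answer:
[1, 2, 3] [4, 5, 6]
[4, 2, 3] [1, 5, 6]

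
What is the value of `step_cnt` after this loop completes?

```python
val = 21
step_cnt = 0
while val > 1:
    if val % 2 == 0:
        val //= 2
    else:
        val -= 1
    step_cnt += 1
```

Steps to reduce 21 to 1
`step_cnt` takes the values: 0 → 1 → 2 → 3 → 4 → 5 → 6

Answer: 6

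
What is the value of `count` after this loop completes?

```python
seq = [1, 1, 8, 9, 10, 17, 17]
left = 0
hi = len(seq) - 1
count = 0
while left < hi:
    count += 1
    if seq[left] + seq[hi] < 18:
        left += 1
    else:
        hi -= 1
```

Steps to find pair summing to 18
`count` takes the values: 0 → 1 → 2 → 3 → 4 → 5 → 6

Answer: 6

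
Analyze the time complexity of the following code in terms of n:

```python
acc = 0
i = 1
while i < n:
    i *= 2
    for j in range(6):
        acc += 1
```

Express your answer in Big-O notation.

Each loop level contributes: log n × 1. Multiplying the contributions gives O(log n).

Answer: O(log n)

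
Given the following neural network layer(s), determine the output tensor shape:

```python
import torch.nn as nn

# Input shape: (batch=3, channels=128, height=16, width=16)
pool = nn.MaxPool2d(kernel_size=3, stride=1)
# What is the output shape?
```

Input: (3, 128, 16, 16) -> Output: (3, 128, 14, 14)

Answer: (3, 128, 14, 14)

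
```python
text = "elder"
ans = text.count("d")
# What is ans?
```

Trace:
`text = "elder"` → text = 'elder'
`ans = text.count("d")` → ans = 1
So ans = 1

Answer: 1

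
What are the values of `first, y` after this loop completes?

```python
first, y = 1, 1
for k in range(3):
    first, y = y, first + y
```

Fibonacci: after 3 iterations
`first, y` takes the values: (1, 1) → (1, 2) → (2, 3) → (3, 5)

Answer: 3, 5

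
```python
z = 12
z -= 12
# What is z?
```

Trace:
`z = 12` → z = 12
`z -= 12` → z = 0
So z = 0

Answer: 0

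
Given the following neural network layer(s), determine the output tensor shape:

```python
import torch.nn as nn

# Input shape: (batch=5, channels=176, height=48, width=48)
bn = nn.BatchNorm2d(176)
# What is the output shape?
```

Input: (5, 176, 48, 48) -> Output: (5, 176, 48, 48)

Answer: (5, 176, 48, 48)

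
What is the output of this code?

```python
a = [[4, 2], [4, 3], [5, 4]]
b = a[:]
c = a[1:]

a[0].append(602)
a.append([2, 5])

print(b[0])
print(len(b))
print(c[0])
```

Key concept: slice with nested mutation.
Step by step:
`a = [[4, 2], [4, 3], [5, 4]]` → a = [[4, 2], [4, 3], [5, 4]]
`b = a[:]` → b = [[4, 2], [4, 3], [5, 4]]
`c = a[1:]` → c = [[4, 3], [5, 4]]
`a[0].append(602)` → a = [[4, 2, 602], [4, 3], [5, 4]]; b = [[4, 2, 602], [4, 3], [5, 4]]
`a.append([2, 5])` → a = [[4, 2, 602], [4, 3], [5, 4], [2, 5]]
`print(b[0])` → prints [4, 2, 602]
`print(len(b))` → prints 3
`print(c[0])` → prints [4, 3]

Answer:
[4, 2, 602]
3
[4, 3]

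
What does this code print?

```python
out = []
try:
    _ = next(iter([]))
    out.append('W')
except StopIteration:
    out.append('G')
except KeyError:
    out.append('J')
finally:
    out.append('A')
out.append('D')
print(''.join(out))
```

Execution trace: 'G' (except StopIteration) → 'A' (finally) → 'D' (after the try/except). Output: GAD

Answer: GAD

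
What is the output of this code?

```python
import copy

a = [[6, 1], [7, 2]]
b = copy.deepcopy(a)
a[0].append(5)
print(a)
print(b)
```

Key concept: deep copy is fully independent.
Step by step:
`a = [[6, 1], [7, 2]]` → a = [[6, 1], [7, 2]]
`b = copy.deepcopy(a)` → b = [[6, 1], [7, 2]]
`a[0].append(5)` → a = [[6, 1, 5], [7, 2]]
`print(a)` → prints [[6, 1, 5], [7, 2]]
`print(b)` → prints [[6, 1], [7, 2]]

Answer:
[[6, 1, 5], [7, 2]]
[[6, 1], [7, 2]]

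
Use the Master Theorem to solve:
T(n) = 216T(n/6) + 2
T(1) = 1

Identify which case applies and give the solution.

a=216, b=6, f(n)=2. log_6(216) = 3. Since c=0 < 3, Case 1 applies: T(n) = Θ(n^log_b(a)) = O(n^3).

Answer: O(n^3) - Case 1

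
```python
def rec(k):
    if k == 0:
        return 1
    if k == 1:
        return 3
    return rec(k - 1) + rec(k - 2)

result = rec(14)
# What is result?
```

Build up from base cases: rec(0)=1, rec(1)=3, rec(2)=4, rec(3)=7, rec(4)=11, rec(5)=18, rec(6)=29, ..., rec(14)=1364

Answer: 1364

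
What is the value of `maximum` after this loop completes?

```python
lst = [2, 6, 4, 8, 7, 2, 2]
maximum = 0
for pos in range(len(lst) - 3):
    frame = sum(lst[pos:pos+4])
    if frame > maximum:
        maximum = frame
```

Max sum of 4-element window in [2, 6, 4, 8, 7, 2, 2]
`maximum` takes the values: 0 → 20 → 25

Answer: 25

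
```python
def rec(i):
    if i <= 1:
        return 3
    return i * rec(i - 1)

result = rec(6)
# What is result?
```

rec(6) = 6 * 5 * 4 * 3 * 2 * 3 = 2160

Answer: 2160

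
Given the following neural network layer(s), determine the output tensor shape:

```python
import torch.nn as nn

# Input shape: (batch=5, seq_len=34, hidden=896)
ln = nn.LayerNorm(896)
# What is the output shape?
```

Input: (5, 34, 896) -> Output: (5, 34, 896)

Answer: (5, 34, 896)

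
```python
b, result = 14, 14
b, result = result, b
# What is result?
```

Trace:
`b, result = 14, 14` → b = 14; result = 14
`b, result = result, b` → b = 14; result = 14
So result = 14

Answer: 14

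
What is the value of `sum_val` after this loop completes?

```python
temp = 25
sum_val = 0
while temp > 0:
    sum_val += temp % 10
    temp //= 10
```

Sum digits of 25
`sum_val` takes the values: 0 → 5 → 7

Answer: 7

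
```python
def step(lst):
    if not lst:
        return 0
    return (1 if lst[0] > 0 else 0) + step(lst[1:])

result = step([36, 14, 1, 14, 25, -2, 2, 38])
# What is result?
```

Count of positive elements in [36, 14, 1, 14, 25, -2, 2, 38] = 7

Answer: 7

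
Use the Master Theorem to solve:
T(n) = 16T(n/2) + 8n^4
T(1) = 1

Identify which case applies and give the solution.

a=16, b=2, f(n)=8n^4. log_2(16) = 4. Since c=4 = 4, Case 2 applies: T(n) = Θ(n^log_b(a) · log n) = O(n^4 log n).

Answer: O(n^4 log n) - Case 2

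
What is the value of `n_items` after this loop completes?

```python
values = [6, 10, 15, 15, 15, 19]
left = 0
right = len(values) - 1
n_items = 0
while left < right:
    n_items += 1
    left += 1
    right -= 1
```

Iterations until pointers meet (list length 6)
`n_items` takes the values: 0 → 1 → 2 → 3

Answer: 3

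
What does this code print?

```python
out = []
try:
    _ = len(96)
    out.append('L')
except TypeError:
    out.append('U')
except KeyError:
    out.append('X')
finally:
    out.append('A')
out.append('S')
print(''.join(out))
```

Execution trace: 'U' (except TypeError) → 'A' (finally) → 'S' (after the try/except). Output: UAS

Answer: UAS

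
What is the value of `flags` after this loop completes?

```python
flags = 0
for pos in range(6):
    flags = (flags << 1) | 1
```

Build 6 consecutive 1-bits: 0b111111
`flags` takes the values: 0 → 1 → 3 → 7 → 15 → 31 → 63

Answer: 63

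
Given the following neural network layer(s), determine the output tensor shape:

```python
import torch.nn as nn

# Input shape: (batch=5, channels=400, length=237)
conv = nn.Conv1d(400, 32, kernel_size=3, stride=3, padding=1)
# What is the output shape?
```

Input: (5, 400, 237) -> Output: (5, 32, 79)

Answer: (5, 32, 79)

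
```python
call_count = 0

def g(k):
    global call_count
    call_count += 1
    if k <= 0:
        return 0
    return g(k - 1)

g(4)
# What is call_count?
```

Linear recursion stepping by 1: 5 calls from k=4 down to ≤0.

Answer: 5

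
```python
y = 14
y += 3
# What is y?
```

Trace:
`y = 14` → y = 14
`y += 3` → y = 17
So y = 17

Answer: 17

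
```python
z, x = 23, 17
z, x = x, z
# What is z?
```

Trace:
`z, x = 23, 17` → z = 23; x = 17
`z, x = x, z` → z = 17; x = 23
So z = 17

Answer: 17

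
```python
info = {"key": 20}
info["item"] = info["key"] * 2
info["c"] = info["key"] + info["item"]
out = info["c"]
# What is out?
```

Trace:
`info = {"key": 20}` → info = {'key': 20}
`info["item"] = info["key"] * 2` → info = {'key': 20, 'item': 40}
`info["c"] = info["key"] + info["item"]` → info = {'key': 20, 'item': 40, 'c': 60}
`out = info["c"]` → out = 60
So out = 60

Answer: 60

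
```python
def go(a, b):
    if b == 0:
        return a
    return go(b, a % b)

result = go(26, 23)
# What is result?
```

go(26, 23) -> go(23, 3) -> go(3, 2) -> go(2, 1) -> go(1, 0) -> 1

Answer: 1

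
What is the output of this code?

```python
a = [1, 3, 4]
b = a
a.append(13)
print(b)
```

Key concept: basic list aliasing.
Step by step:
`a = [1, 3, 4]` → a = [1, 3, 4]
`b = a` → b = [1, 3, 4] (same object as a)
`a.append(13)` → a = [1, 3, 4, 13] (same object as b); b = [1, 3, 4, 13] (same object as a)
`print(b)` → prints [1, 3, 4, 13]

Answer: [1, 3, 4, 13]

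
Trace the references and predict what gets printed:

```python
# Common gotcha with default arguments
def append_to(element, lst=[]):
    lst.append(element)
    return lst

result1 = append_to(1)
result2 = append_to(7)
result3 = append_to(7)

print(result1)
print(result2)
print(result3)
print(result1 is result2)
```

Key concept: mutable default argument gotcha.
Step by step:
`result1 = append_to(1)` → result1 = [1]
`result2 = append_to(7)` → result1 = [1, 7] (same object as result2); result2 = [1, 7] (same object as result1)
`result3 = append_to(7)` → result1 = [1, 7, 7] (same object as result2, result3); result2 = [1, 7, 7] (same object as result1, result3); result3 = [1, 7, 7] (same object as result1, result2)
`print(result1)` → prints [1, 7, 7]
`print(result2)` → prints [1, 7, 7]
`print(result3)` → prints [1, 7, 7]
`print(result1 is result2)` → prints True

Answer:
[1, 7, 7]
[1, 7, 7]
[1, 7, 7]
True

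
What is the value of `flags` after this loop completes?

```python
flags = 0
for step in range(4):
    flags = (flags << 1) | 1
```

Build 4 consecutive 1-bits: 0b1111
`flags` takes the values: 0 → 1 → 3 → 7 → 15

Answer: 15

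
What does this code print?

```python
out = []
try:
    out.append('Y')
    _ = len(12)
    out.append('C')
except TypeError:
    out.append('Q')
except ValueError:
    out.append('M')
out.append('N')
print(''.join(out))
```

Execution trace: 'Y' (try body) → 'Q' (except TypeError) → 'N' (after the try/except). Output: YQN

Answer: YQN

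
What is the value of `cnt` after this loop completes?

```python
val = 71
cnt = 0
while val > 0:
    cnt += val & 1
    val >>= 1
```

Count set bits in 71 (binary: 0b1000111)
`cnt` takes the values: 0 → 1 → 2 → 3 → 4

Answer: 4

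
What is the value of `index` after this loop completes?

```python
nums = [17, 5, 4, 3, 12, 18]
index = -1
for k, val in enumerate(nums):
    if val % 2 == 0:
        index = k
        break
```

First even number index in [17, 5, 4, 3, 12, 18]
`index` takes the values: -1 → 2

Answer: 2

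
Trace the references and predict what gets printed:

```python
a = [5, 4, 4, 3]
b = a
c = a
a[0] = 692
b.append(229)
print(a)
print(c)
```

Key concept: multiple aliases.
Step by step:
`a = [5, 4, 4, 3]` → a = [5, 4, 4, 3]
`b = a` → b = [5, 4, 4, 3] (same object as a)
`c = a` → c = [5, 4, 4, 3] (same object as a, b)
`a[0] = 692` → a = [692, 4, 4, 3] (same object as b, c); b = [692, 4, 4, 3] (same object as a, c); c = [692, 4, 4, 3] (same object as a, b)
`b.append(229)` → a = [692, 4, 4, 3, 229] (same object as b, c); b = [692, 4, 4, 3, 229] (same object as a, c); c = [692, 4, 4, 3, 229] (same object as a, b)
`print(a)` → prints [692, 4, 4, 3, 229]
`print(c)` → prints [692, 4, 4, 3, 229]

Answer:
[692, 4, 4, 3, 229]
[692, 4, 4, 3, 229]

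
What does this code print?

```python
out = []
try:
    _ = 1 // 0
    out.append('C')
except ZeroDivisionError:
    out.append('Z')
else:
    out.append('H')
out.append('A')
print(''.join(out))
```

Execution trace: 'Z' (except ZeroDivisionError) → 'A' (after the try/except). Output: ZA

Answer: ZA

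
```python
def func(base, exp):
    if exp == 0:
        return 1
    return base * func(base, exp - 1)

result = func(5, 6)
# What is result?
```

func(5, 6) = 5 * 5 * 5 * 5 * 5 * 5 = 15625

Answer: 15625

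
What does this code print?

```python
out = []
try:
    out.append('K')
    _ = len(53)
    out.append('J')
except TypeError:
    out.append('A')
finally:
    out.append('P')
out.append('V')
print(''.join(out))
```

Execution trace: 'K' (try body) → 'A' (except TypeError) → 'P' (finally) → 'V' (after the try/except). Output: KAPV

Answer: KAPV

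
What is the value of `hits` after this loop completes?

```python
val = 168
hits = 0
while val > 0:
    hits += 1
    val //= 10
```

Count digits by repeated division by 10
`hits` takes the values: 0 → 1 → 2 → 3

Answer: 3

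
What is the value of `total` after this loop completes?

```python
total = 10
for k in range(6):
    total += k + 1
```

Start at 10, add 1 to 6 = 31
`total` takes the values: 10 → 11 → 13 → 16 → 20 → 25 → 31

Answer: 31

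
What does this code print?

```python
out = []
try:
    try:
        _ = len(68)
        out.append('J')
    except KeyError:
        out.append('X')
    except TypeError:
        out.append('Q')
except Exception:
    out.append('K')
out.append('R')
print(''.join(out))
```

Execution trace: 'Q' (inner except TypeError) → 'R' (after the try/except). Output: QR

Answer: QR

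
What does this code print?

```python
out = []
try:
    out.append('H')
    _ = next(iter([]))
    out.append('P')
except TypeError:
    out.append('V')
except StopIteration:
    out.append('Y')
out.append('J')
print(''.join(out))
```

Execution trace: 'H' (try body) → 'Y' (except StopIteration) → 'J' (after the try/except). Output: HYJ

Answer: HYJ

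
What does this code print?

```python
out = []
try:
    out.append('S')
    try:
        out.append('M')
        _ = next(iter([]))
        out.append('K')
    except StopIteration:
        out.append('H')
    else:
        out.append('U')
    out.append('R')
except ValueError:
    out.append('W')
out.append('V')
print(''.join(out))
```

Execution trace: 'S' (try body) → 'M' (inner try body) → 'H' (inner except StopIteration) → 'R' (try body, no exception) → 'V' (after the try/except). Output: SMHRV

Answer: SMHRV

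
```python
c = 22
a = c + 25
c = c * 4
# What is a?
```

Trace:
`c = 22` → c = 22
`a = c + 25` → a = 47
`c = c * 4` → c = 88
So a = 47

Answer: 47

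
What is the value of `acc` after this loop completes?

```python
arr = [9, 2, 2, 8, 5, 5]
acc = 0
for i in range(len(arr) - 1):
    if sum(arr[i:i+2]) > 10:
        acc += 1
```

Count windows with sum > 10
`acc` takes the values: 0 → 1 → 2

Answer: 2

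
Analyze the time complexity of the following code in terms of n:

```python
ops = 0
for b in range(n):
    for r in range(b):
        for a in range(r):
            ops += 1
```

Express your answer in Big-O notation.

Each loop level contributes: n × n × n. Multiplying the contributions gives O(n^3).

Answer: O(n^3)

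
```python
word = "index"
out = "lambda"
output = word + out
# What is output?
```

Trace:
`word = "index"` → word = 'index'
`out = "lambda"` → out = 'lambda'
`output = word + out` → output = 'indexlambda'
So output = 'indexlambda'

Answer: 'indexlambda'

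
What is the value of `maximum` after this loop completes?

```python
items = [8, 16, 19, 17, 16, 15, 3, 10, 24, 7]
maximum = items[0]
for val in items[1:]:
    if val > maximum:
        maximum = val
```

Maximum of [8, 16, 19, 17, 16, 15, 3, 10, 24, 7]
`maximum` takes the values: 8 → 16 → 19 → 24

Answer: 24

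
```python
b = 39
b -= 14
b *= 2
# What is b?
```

Trace:
`b = 39` → b = 39
`b -= 14` → b = 25
`b *= 2` → b = 50
So b = 50

Answer: 50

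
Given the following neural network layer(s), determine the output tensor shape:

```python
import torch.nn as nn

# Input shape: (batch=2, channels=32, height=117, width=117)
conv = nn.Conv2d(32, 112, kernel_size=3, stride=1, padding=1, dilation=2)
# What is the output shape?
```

Input: (2, 32, 117, 117) -> Output: (2, 112, 115, 115)

Answer: (2, 112, 115, 115)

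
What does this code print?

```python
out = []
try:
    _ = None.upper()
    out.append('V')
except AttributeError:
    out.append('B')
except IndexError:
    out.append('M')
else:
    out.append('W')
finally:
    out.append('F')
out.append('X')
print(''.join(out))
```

Execution trace: 'B' (except AttributeError) → 'F' (finally) → 'X' (after the try/except). Output: BFX

Answer: BFX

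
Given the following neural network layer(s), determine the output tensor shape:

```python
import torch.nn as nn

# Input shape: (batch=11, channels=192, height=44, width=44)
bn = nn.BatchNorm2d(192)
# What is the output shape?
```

Input: (11, 192, 44, 44) -> Output: (11, 192, 44, 44)

Answer: (11, 192, 44, 44)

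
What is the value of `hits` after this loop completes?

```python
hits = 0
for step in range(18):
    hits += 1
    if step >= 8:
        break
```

Loop breaks when step reaches 8, hits is 9
`hits` takes the values: 0 → 1 → 2 → 3 → 4 → 5 → 6 → 7 → 8 → 9

Answer: 9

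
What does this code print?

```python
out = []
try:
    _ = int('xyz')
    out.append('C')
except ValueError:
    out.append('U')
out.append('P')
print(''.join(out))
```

Execution trace: 'U' (except ValueError) → 'P' (after the try/except). Output: UP

Answer: UP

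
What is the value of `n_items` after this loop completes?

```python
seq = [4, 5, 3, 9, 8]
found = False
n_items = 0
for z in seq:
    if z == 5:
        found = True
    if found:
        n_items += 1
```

Count elements after first 5 in [4, 5, 3, 9, 8]
`n_items` takes the values: 0 → 1 → 2 → 3 → 4

Answer: 4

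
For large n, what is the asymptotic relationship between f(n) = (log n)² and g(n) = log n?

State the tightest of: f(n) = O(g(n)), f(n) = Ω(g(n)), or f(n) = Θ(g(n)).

(log n)² vs log n: f(n) = Ω(g(n)) but not O(g(n)) — (log n)² grows strictly faster than log n.

Answer: f(n) = Ω(g(n)) but not O(g(n)) — (log n)² grows strictly faster than log n.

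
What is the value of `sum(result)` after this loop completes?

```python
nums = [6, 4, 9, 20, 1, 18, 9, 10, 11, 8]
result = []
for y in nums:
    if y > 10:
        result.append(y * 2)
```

Sum of doubled values > 10
`result` takes the values: [] → [40] → [40, 36] → [40, 36, 22]
So `sum(result)` = 98

Answer: 98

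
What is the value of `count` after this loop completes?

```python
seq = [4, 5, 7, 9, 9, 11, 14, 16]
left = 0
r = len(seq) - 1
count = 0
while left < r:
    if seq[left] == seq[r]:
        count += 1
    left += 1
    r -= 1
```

Count matching pairs from ends
`count` takes the values: 0 → 1

Answer: 1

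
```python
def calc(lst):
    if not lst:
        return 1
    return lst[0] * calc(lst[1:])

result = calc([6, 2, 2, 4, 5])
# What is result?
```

Product over [6, 2, 2, 4, 5] = 6 * 2 * 2 * 4 * 5 = 480

Answer: 480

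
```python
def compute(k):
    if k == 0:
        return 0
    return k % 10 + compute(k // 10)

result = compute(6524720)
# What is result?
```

Sum of digits of 6524720: 0 + 2 + 7 + 4 + 2 + 5 + 6 = 26

Answer: 26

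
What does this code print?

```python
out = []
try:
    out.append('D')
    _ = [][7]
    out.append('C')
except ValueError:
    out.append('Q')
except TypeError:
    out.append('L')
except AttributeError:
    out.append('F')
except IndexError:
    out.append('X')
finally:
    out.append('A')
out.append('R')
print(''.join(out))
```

Execution trace: 'D' (try body) → 'X' (except IndexError) → 'A' (finally) → 'R' (after the try/except). Output: DXAR

Answer: DXAR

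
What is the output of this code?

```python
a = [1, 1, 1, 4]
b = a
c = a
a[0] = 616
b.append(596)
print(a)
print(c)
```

Key concept: multiple aliases.
Step by step:
`a = [1, 1, 1, 4]` → a = [1, 1, 1, 4]
`b = a` → b = [1, 1, 1, 4] (same object as a)
`c = a` → c = [1, 1, 1, 4] (same object as a, b)
`a[0] = 616` → a = [616, 1, 1, 4] (same object as b, c); b = [616, 1, 1, 4] (same object as a, c); c = [616, 1, 1, 4] (same object as a, b)
`b.append(596)` → a = [616, 1, 1, 4, 596] (same object as b, c); b = [616, 1, 1, 4, 596] (same object as a, c); c = [616, 1, 1, 4, 596] (same object as a, b)
`print(a)` → prints [616, 1, 1, 4, 596]
`print(c)` → prints [616, 1, 1, 4, 596]

Answer:
[616, 1, 1, 4, 596]
[616, 1, 1, 4, 596]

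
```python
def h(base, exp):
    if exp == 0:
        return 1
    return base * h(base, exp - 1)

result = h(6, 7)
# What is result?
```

h(6, 7) = 6 * 6 * 6 * 6 * 6 * 6 * 6 = 279936

Answer: 279936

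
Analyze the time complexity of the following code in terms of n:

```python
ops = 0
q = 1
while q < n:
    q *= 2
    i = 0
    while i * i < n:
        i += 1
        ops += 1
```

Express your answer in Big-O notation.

Each loop level contributes: log n × √n. Multiplying the contributions gives O(√n log n).

Answer: O(√n log n)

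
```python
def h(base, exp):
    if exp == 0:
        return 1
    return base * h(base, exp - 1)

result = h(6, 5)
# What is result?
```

h(6, 5) = 6 * 6 * 6 * 6 * 6 = 7776

Answer: 7776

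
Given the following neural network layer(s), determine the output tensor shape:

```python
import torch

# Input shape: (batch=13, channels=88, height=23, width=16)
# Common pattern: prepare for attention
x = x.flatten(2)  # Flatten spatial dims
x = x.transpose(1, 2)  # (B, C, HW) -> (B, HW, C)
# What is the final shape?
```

Input: (13, 88, 23, 16) -> after flatten(2): (13, 88, 368) -> Output: (13, 368, 88)

Answer: (13, 368, 88)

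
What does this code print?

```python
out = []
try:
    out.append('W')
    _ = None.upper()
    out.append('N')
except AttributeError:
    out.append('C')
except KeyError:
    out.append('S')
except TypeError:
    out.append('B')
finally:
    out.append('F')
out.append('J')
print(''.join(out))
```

Execution trace: 'W' (try body) → 'C' (except AttributeError) → 'F' (finally) → 'J' (after the try/except). Output: WCFJ

Answer: WCFJ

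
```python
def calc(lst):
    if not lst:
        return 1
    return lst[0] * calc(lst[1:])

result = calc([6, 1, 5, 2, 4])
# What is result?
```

Product over [6, 1, 5, 2, 4] = 6 * 1 * 5 * 2 * 4 = 240

Answer: 240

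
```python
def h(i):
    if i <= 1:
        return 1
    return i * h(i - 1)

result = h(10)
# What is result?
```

h(10) = 10 * 9 * 8 * 7 * 6 * 5 * 4 * 3 * 2 * 1 = 3628800

Answer: 3628800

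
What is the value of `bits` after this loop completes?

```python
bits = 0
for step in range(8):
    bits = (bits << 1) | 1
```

Build 8 consecutive 1-bits: 0b11111111
`bits` takes the values: 0 → 1 → 3 → 7 → 15 → 31 → 63 → 127 → 255

Answer: 255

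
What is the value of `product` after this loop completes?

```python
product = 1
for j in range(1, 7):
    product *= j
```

6! = 720
`product` takes the values: 1 → 2 → 6 → 24 → 120 → 720

Answer: 720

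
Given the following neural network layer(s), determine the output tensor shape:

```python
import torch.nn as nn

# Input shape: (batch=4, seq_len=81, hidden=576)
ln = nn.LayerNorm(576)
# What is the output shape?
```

Input: (4, 81, 576) -> Output: (4, 81, 576)

Answer: (4, 81, 576)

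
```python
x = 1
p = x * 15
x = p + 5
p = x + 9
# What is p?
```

Trace:
`x = 1` → x = 1
`p = x * 15` → p = 15
`x = p + 5` → x = 20
`p = x + 9` → p = 29
So p = 29

Answer: 29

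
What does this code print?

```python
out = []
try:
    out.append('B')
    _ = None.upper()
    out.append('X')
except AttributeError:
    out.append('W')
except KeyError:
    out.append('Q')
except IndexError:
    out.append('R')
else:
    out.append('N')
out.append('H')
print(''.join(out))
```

Execution trace: 'B' (try body) → 'W' (except AttributeError) → 'H' (after the try/except). Output: BWH

Answer: BWH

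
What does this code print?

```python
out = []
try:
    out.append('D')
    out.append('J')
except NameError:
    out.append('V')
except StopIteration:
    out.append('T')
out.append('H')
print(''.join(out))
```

Execution trace: 'D' (try body) → 'J' (try body, no exception) → 'H' (after the try/except). Output: DJH

Answer: DJH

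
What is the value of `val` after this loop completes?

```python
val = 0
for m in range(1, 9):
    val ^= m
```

XOR of 1 to 8
`val` takes the values: 0 → 1 → 3 → 0 → 4 → 1 → 7 → 0 → 8

Answer: 8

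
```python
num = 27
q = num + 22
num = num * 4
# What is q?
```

Trace:
`num = 27` → num = 27
`q = num + 22` → q = 49
`num = num * 4` → num = 108
So q = 49

Answer: 49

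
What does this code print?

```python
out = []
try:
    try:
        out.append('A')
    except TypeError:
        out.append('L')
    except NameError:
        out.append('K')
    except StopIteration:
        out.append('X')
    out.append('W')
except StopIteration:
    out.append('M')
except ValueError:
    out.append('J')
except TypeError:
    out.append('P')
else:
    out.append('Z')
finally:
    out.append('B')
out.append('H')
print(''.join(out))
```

Execution trace: 'A' (inner try body, no exception) → 'W' (try body, no exception) → 'Z' (else) → 'B' (finally) → 'H' (after the try/except). Output: AWZBH

Answer: AWZBH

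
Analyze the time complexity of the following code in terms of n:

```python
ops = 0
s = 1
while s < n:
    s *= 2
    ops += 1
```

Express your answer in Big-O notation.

Each loop level contributes: log n. Multiplying the contributions gives O(log n).

Answer: O(log n)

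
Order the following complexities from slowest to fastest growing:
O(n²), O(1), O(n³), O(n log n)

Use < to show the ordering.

Ordered by growth rate: O(1) < O(n log n) < O(n²) < O(n³)

Answer: O(1) < O(n log n) < O(n²) < O(n³)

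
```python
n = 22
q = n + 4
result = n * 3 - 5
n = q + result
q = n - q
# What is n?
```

Trace:
`n = 22` → n = 22
`q = n + 4` → q = 26
`result = n * 3 - 5` → result = 61
`n = q + result` → n = 87
`q = n - q` → q = 61
So n = 87

Answer: 87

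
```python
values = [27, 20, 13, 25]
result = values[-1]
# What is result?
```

Trace:
`values = [27, 20, 13, 25]` → values = [27, 20, 13, 25]
`result = values[-1]` → result = 25
So result = 25

Answer: 25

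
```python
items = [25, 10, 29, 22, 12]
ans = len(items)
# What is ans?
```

Trace:
`items = [25, 10, 29, 22, 12]` → items = [25, 10, 29, 22, 12]
`ans = len(items)` → ans = 5
So ans = 5

Answer: 5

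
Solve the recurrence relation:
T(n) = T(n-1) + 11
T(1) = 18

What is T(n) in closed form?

Unrolling: T(n) = T(1) + 11·(n-1) = 18 + 11(n-1) = 11n + 7.

Answer: T(n) = 11n + 7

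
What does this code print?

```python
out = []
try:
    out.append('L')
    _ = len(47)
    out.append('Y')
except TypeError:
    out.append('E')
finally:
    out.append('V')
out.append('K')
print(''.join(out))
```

Execution trace: 'L' (try body) → 'E' (except TypeError) → 'V' (finally) → 'K' (after the try/except). Output: LEVK

Answer: LEVK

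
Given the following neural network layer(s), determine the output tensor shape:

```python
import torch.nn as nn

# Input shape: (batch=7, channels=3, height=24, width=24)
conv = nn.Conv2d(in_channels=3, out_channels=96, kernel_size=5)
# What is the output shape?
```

Input: (7, 3, 24, 24) -> Output: (7, 96, 20, 20)

Answer: (7, 96, 20, 20)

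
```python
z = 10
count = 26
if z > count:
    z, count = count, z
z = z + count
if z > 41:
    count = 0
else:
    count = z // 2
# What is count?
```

Trace:
`z = 10` → z = 10
`count = 26` → count = 26
`if z > count: ...` → z > count is False → no variable changes
`z = z + count` → z = 36
`if z > 41: ...` → z > 41 is False, take else branch → count = 18
So count = 18

Answer: 18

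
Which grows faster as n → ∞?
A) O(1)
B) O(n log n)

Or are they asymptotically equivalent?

O(1) vs O(n log n): Higher order terms dominate.

Answer: B) O(n log n) grows faster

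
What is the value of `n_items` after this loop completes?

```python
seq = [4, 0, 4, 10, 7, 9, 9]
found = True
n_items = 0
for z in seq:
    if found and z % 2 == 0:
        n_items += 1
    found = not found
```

Count even values at even positions
`n_items` takes the values: 0 → 1 → 2

Answer: 2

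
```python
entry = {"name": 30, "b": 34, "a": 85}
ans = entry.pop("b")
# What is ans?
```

Trace:
`entry = {"name": 30, "b": 34, "a": 85}` → entry = {'name': 30, 'b': 34, 'a': 85}
`ans = entry.pop("b")` → entry = {'name': 30, 'a': 85}; ans = 34
So ans = 34

Answer: 34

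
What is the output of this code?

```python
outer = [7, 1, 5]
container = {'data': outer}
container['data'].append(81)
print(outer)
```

Key concept: dict holds reference to list.
Step by step:
`outer = [7, 1, 5]` → outer = [7, 1, 5]
`container = {'data': outer}` → container = {'data': [7, 1, 5]}
`container['data'].append(81)` → outer = [7, 1, 5, 81]; container = {'data': [7, 1, 5, 81]}
`print(outer)` → prints [7, 1, 5, 81]

Answer: [7, 1, 5, 81]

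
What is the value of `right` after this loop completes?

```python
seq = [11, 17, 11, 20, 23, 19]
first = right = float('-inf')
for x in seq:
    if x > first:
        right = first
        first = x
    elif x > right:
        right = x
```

Second largest (with repeats) in [11, 17, 11, 20, 23, 19]
`right` takes the values: -inf → 11 → 17 → 20

Answer: 20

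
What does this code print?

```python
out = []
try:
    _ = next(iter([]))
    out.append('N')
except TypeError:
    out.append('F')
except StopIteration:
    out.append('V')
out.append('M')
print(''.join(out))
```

Execution trace: 'V' (except StopIteration) → 'M' (after the try/except). Output: VM

Answer: VM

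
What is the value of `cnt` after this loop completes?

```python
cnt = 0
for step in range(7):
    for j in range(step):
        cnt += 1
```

Triangle number: 0+1+2+...+6
`cnt` takes the values: 0 → 1 → 2 → 3 → 4 → 5 → 6 → 7 → 8 → 9 → 10 → 11 → 12 → 13 → 14 → 15 → 16 → 17 → 18 → 19 → 20 → 21

Answer: 21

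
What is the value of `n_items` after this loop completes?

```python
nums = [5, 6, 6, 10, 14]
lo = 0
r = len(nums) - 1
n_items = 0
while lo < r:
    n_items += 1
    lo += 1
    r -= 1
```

Iterations until pointers meet (list length 5)
`n_items` takes the values: 0 → 1 → 2

Answer: 2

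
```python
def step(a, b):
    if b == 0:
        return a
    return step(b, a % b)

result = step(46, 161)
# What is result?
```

step(46, 161) -> step(161, 46) -> step(46, 23) -> step(23, 0) -> 23

Answer: 23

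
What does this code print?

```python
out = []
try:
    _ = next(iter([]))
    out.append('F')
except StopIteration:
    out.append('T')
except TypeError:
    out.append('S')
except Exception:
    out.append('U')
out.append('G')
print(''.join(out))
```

Execution trace: 'T' (except StopIteration) → 'G' (after the try/except). Output: TG

Answer: TG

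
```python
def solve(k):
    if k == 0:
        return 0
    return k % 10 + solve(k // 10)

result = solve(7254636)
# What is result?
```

Sum of digits of 7254636: 6 + 3 + 6 + 4 + 5 + 2 + 7 = 33

Answer: 33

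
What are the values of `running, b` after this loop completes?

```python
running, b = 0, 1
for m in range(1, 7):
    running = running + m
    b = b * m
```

Sum and factorial of 1 to 6
`running, b` takes the values: (0, 1) → (1, 1) → (3, 1) → (3, 2) → (6, 2) → (6, 6) → (10, 6) → (10, 24) → (15, 24) → (15, 120) → (21, 120) → (21, 720)

Answer: 21, 720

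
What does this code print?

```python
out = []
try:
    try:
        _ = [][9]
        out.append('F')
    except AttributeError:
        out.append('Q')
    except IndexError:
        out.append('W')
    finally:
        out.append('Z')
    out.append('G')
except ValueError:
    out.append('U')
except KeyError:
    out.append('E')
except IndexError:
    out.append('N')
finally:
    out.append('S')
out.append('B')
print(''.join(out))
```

Execution trace: 'W' (inner except IndexError) → 'Z' (inner finally) → 'G' (try body, no exception) → 'S' (finally) → 'B' (after the try/except). Output: WZGSB

Answer: WZGSB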